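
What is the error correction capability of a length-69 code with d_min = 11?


Correction capability = floor((d-1)/2) = floor((11-1)/2) = 5

5 errors


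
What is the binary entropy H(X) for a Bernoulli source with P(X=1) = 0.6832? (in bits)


H = -p*log2(p) - (1-p)*log2(1-p). -0.6832*log2(0.6832) = 0.375500; -0.3168*log2(0.3168) = 0.525367. H = 0.375500 + 0.525367 = 0.9009

0.9009 bits


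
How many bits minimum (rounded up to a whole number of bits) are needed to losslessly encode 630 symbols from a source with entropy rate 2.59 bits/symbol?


Minimum bits >= n * H = 630 * 2.59 = 1631.7, rounded up to a whole number of bits = 1632

1632 bits


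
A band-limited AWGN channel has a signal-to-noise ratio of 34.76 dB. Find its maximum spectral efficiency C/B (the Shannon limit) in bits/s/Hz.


SNR_linear = 10^(34.76/10) = 2992.2646; C/B = log2(1 + SNR_linear) = log2(1 + 2992.2646) = 11.5475

11.5475 bits/s/Hz


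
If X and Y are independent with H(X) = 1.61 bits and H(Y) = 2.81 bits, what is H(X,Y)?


For independent variables, H(X,Y) = H(X) + H(Y) = 1.61 + 2.81 = 4.42

4.42 bits


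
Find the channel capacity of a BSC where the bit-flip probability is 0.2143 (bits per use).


H(p) = -p*log2(p) - (1-p)*log2(1-p) = -0.2143*log2(0.2143) - 0.7857*log2(0.7857) = 0.476238 + 0.273384 = 0.7496. C = 1 - H(p) = 1 - 0.7496 = 0.2504

0.2504 bits


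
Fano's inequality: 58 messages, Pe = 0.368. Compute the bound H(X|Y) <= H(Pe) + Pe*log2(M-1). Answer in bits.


H(Pe) = -Pe*log2(Pe) - (1-Pe)*log2(1-Pe) = -0.368*log2(0.368) - 0.632*log2(0.632) = 0.530738 + 0.418386 = 0.9491. Pe*log2(M-1) = 0.368*log2(57) = 2.146504. Bound = H(Pe) + Pe*log2(M-1) = 0.530738 + 0.418386 + 2.146504 = 3.0956

3.0956 bits


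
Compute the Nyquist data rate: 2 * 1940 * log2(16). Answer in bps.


Rate = 2 * B * log2(M) = 2 * 1940 * 4.0 = 15520.0

15520.0 bps


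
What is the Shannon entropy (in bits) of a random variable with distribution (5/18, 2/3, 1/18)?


H = -sum(p_i * log2(p_i)). Terms: -(5/18)*log2(5/18) = 0.513332; -(2/3)*log2(2/3) = 0.389975; -(1/18)*log2(1/18) = 0.231663. H = 0.513332 + 0.389975 + 0.231663 = 1.135

1.135 bits


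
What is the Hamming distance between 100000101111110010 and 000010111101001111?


Count differing positions: ^ . . . ^ . . ^ . . ^ . ^ ^ ^ ^ . ^ = 9 differences

9


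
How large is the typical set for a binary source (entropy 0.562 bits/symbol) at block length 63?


log2|A_typical| = nH = 63 * 0.562 = 35.406, so |A_typical| ~ 2^35.406 = 4.553e+10

4.553e+10


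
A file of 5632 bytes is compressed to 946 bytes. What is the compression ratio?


Ratio = original / compressed = 5632 / 946 = 5.9535

5.9535


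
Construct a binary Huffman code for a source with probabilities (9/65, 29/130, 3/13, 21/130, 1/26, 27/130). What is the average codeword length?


Huffman construction (repeatedly merge the two least-probable nodes; each merge adds 1 bit to every symbol beneath it): 1/26 + 9/65 = 23/130; 21/130 + 23/130 = 22/65; 27/130 + 29/130 = 28/65; 3/13 + 22/65 = 37/65; 28/65 + 37/65 = 1. Resulting codeword lengths (in the order the probabilities were given): (4, 2, 2, 3, 4, 2). L_avg = sum(p_i * l_i) = 9/65*4 + 29/130*2 + 3/13*2 + 21/130*3 + 1/26*4 + 27/130*2 = 327/130 = 2.5154

2.5154 bits


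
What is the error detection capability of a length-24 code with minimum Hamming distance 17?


Detection capability = d_min - 1 = 17 - 1 = 16

16 errors


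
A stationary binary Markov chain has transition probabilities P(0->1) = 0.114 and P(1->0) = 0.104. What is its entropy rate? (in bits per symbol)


Stationary distribution: pi_0 = p10/(p01+p10) = 0.4771, pi_1 = 0.5229. Entropy rate H' = pi_0*H(p01) + pi_1*H(p10) = 0.4771*0.5119 + 0.5229*0.4815 = 0.496

0.496 bits/symbol


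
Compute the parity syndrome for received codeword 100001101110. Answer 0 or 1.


Syndrome = XOR of all bits = 1 XOR 0 XOR 0 XOR 0 XOR 0 XOR 1 XOR 1 XOR 0 XOR 1 XOR 1 XOR 1 XOR 0 = 0

0


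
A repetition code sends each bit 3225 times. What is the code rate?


Rate = k/n = 1/3225

1/3225


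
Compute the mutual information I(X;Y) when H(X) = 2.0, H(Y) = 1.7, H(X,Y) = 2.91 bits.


I(X;Y) = H(X) + H(Y) - H(X,Y) = 2.0 + 1.7 - 2.91 = 0.79

0.79 bits


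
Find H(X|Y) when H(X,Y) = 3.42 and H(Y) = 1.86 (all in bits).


H(X|Y) = H(X,Y) - H(Y) = 3.42 - 1.86 = 1.56

1.56 bits


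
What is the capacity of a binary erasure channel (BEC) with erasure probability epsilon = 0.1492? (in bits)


C = 1 - epsilon = 1 - 0.1492 = 0.8508

0.8508 bits


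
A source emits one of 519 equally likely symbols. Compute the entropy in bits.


H = log2(n) = log2(519) = 9.0196

9.0196 bits


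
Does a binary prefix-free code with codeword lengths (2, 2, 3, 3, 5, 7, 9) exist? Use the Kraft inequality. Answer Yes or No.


Kraft sum = sum(2^(-l_i)) = 0.791, need <= 1. Result: satisfied (a binary prefix-free code with these lengths exists)

Yes


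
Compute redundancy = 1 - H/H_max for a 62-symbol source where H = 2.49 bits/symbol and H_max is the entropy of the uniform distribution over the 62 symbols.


H_max = log2(K) = log2(62) = 5.9542 bits/symbol. Redundancy = 1 - H/H_max = 1 - 2.49/5.9542 = 1 - 0.4182 = 0.5818

0.5818


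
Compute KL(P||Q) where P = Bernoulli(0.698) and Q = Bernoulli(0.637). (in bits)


KL = p*log2(p/q) + (1-p)*log2((1-p)/(1-q)) = 0.698*log2(0.698/0.637) + 0.302*log2(0.302/0.363) = 0.0119

0.0119 bits


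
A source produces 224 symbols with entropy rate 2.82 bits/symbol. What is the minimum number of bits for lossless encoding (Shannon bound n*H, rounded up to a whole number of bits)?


Minimum bits >= n * H = 224 * 2.82 = 631.68, rounded up to a whole number of bits = 632

632 bits


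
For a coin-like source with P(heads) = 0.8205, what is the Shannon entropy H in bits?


H = -p*log2(p) - (1-p)*log2(1-p). -0.8205*log2(0.8205) = 0.234191; -0.1795*log2(0.1795) = 0.444791. H = 0.234191 + 0.444791 = 0.679

0.679 bits


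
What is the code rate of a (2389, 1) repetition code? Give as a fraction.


Rate = k/n = 1/2389

1/2389


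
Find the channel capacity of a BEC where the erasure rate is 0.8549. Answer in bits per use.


C = 1 - epsilon = 1 - 0.8549 = 0.1451

0.1451 bits


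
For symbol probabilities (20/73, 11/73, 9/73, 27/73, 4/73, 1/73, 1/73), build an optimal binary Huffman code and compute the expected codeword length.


Huffman construction (repeatedly merge the two least-probable nodes; each merge adds 1 bit to every symbol beneath it): 1/73 + 1/73 = 2/73; 2/73 + 4/73 = 6/73; 6/73 + 9/73 = 15/73; 11/73 + 15/73 = 26/73; 20/73 + 26/73 = 46/73; 27/73 + 46/73 = 1. Resulting codeword lengths (in the order the probabilities were given): (2, 3, 4, 1, 5, 6, 6). L_avg = sum(p_i * l_i) = 20/73*2 + 11/73*3 + 9/73*4 + 27/73*1 + 4/73*5 + 1/73*6 + 1/73*6 = 168/73 = 2.3014

2.3014 bits


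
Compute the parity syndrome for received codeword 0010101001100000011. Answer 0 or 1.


Syndrome = XOR of all bits = 0 XOR 0 XOR 1 XOR 0 XOR 1 XOR 0 XOR 1 XOR 0 XOR 0 XOR 1 XOR 1 XOR 0 XOR 0 XOR 0 XOR 0 XOR 0 XOR 0 XOR 1 XOR 1 = 1

1


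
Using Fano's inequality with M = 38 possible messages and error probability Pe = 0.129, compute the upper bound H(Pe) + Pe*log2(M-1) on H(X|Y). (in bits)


H(Pe) = -Pe*log2(Pe) - (1-Pe)*log2(1-Pe) = -0.129*log2(0.129) - 0.871*log2(0.871) = 0.381138 + 0.173551 = 0.5547. Pe*log2(M-1) = 0.129*log2(37) = 0.672019. Bound = H(Pe) + Pe*log2(M-1) = 0.381138 + 0.173551 + 0.672019 = 1.2267

1.2267 bits


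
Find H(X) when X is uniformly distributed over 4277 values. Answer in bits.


H = log2(n) = log2(4277) = 12.0624

12.0624 bits


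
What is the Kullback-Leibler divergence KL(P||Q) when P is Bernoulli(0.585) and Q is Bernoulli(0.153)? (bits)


KL = p*log2(p/q) + (1-p)*log2((1-p)/(1-q)) = 0.585*log2(0.585/0.153) + 0.415*log2(0.415/0.847) = 0.7048

0.7048 bits


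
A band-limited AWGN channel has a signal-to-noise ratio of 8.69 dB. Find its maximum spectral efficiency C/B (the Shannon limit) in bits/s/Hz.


SNR_linear = 10^(8.69/10) = 7.3961; C/B = log2(1 + SNR_linear) = log2(1 + 7.3961) = 3.0697

3.0697 bits/s/Hz


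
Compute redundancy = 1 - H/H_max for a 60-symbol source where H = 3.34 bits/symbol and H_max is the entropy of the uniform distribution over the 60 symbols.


H_max = log2(K) = log2(60) = 5.9069 bits/symbol. Redundancy = 1 - H/H_max = 1 - 3.34/5.9069 = 1 - 0.5654 = 0.4346

0.4346


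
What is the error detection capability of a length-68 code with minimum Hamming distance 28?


Detection capability = d_min - 1 = 28 - 1 = 27

27 errors


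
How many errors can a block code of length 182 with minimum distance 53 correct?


Correction capability = floor((d-1)/2) = floor((53-1)/2) = 26

26 errors


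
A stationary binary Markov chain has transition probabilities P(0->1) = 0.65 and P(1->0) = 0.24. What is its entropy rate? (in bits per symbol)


Stationary distribution: pi_0 = p10/(p01+p10) = 0.2697, pi_1 = 0.7303. Entropy rate H' = pi_0*H(p01) + pi_1*H(p10) = 0.2697*0.9341 + 0.7303*0.795 = 0.8325

0.8325 bits/symbol


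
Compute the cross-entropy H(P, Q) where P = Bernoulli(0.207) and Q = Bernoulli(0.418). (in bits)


H(P,Q) = -p*log2(q) - (1-p)*log2(1-q). -0.207*log2(0.418) = 0.260494; -0.793*log2(0.582) = 0.619261. H(P,Q) = 0.260494 + 0.619261 = 0.8798

0.8798 bits


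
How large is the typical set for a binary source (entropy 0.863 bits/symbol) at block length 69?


log2|A_typical| = nH = 69 * 0.863 = 59.547, so |A_typical| ~ 2^59.547 = 8.422e+17

8.422e+17


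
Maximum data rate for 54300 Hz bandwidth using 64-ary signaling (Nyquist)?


Rate = 2 * B * log2(M) = 2 * 54300 * 6.0 = 651600.0

651600.0 bps


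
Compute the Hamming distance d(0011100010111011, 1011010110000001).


Count differing positions: ^ . . . ^ ^ . ^ . . ^ ^ ^ . ^ . = 8 differences

8


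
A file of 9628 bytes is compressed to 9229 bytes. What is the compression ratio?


Ratio = original / compressed = 9628 / 9229 = 1.0432

1.0432


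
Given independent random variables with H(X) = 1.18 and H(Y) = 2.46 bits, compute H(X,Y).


For independent variables, H(X,Y) = H(X) + H(Y) = 1.18 + 2.46 = 3.64

3.64 bits


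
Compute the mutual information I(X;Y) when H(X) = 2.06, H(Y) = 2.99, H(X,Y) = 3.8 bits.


I(X;Y) = H(X) + H(Y) - H(X,Y) = 2.06 + 2.99 - 3.8 = 1.25

1.25 bits


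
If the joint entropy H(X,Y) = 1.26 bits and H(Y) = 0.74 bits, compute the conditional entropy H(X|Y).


H(X|Y) = H(X,Y) - H(Y) = 1.26 - 0.74 = 0.52

0.52 bits


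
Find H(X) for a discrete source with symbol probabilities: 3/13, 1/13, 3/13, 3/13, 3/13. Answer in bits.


H = -sum(p_i * log2(p_i)). Terms: -(3/13)*log2(3/13) = 0.488187; -(1/13)*log2(1/13) = 0.284649; -(3/13)*log2(3/13) = 0.488187; -(3/13)*log2(3/13) = 0.488187; -(3/13)*log2(3/13) = 0.488187. H = 0.488187 + 0.284649 + 0.488187 + 0.488187 + 0.488187 = 2.2374

2.2374 bits


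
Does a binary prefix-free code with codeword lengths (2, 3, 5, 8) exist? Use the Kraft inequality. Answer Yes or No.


Kraft sum = sum(2^(-l_i)) = 0.4102, need <= 1. Result: satisfied (a binary prefix-free code with these lengths exists)

Yes


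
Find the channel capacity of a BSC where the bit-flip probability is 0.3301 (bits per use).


H(p) = -p*log2(p) - (1-p)*log2(1-p) = -0.3301*log2(0.3301) - 0.6699*log2(0.6699) = 0.527838 + 0.387190 = 0.915. C = 1 - H(p) = 1 - 0.915 = 0.085

0.085 bits


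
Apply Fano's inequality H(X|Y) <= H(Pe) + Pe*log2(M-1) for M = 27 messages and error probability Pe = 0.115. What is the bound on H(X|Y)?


H(Pe) = -Pe*log2(Pe) - (1-Pe)*log2(1-Pe) = -0.115*log2(0.115) - 0.885*log2(0.885) = 0.358834 + 0.155982 = 0.5148. Pe*log2(M-1) = 0.115*log2(26) = 0.540551. Bound = H(Pe) + Pe*log2(M-1) = 0.358834 + 0.155982 + 0.540551 = 1.0554

1.0554 bits


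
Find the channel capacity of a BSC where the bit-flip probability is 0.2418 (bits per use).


H(p) = -p*log2(p) - (1-p)*log2(1-p) = -0.2418*log2(0.2418) - 0.7582*log2(0.7582) = 0.495234 + 0.302787 = 0.798. C = 1 - H(p) = 1 - 0.798 = 0.202

0.202 bits


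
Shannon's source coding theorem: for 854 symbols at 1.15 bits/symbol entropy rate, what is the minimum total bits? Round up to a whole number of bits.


Minimum bits >= n * H = 854 * 1.15 = 982.1, rounded up to a whole number of bits = 983

983 bits


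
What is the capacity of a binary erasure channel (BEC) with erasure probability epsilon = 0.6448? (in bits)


C = 1 - epsilon = 1 - 0.6448 = 0.3552

0.3552 bits


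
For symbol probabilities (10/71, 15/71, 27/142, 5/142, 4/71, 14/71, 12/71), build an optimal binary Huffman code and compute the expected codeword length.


Huffman construction (repeatedly merge the two least-probable nodes; each merge adds 1 bit to every symbol beneath it): 5/142 + 4/71 = 13/142; 13/142 + 10/71 = 33/142; 12/71 + 27/142 = 51/142; 14/71 + 15/71 = 29/71; 33/142 + 51/142 = 42/71; 29/71 + 42/71 = 1. Resulting codeword lengths (in the order the probabilities were given): (3, 2, 3, 4, 4, 2, 3). L_avg = sum(p_i * l_i) = 10/71*3 + 15/71*2 + 27/142*3 + 5/142*4 + 4/71*4 + 14/71*2 + 12/71*3 = 381/142 = 2.6831

2.6831 bits


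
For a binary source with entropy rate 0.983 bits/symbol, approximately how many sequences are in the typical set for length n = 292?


log2|A_typical| = nH = 292 * 0.983 = 287.036, so |A_typical| ~ 2^287.036 = 2.549e+86

2.549e+86


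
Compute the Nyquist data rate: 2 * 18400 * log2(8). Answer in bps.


Rate = 2 * B * log2(M) = 2 * 18400 * 3.0 = 110400.0

110400.0 bps


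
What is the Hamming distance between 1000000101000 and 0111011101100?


Count differing positions: ^ ^ ^ ^ . ^ ^ . . . ^ . . = 7 differences

7


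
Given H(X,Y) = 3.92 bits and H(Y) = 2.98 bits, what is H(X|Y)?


H(X|Y) = H(X,Y) - H(Y) = 3.92 - 2.98 = 0.94

0.94 bits


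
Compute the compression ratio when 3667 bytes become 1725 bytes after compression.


Ratio = original / compressed = 3667 / 1725 = 2.1258

2.1258


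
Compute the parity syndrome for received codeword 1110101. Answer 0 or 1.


Syndrome = XOR of all bits = 1 XOR 1 XOR 1 XOR 0 XOR 1 XOR 0 XOR 1 = 1

1


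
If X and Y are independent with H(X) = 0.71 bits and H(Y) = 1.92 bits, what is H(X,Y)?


For independent variables, H(X,Y) = H(X) + H(Y) = 0.71 + 1.92 = 2.63

2.63 bits


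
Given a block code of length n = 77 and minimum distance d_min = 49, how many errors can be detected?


Detection capability = d_min - 1 = 49 - 1 = 48

48 errors


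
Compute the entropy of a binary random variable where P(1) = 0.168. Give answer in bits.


H = -p*log2(p) - (1-p)*log2(1-p). -0.168*log2(0.168) = 0.432342; -0.832*log2(0.832) = 0.220767. H = 0.432342 + 0.220767 = 0.6531

0.6531 bits


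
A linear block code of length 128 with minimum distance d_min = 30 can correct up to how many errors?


Correction capability = floor((d-1)/2) = floor((30-1)/2) = 14

14 errors


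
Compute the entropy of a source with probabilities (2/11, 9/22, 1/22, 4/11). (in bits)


H = -sum(p_i * log2(p_i)). Terms: -(2/11)*log2(2/11) = 0.447169; -(9/22)*log2(9/22) = 0.527525; -(1/22)*log2(1/22) = 0.202701; -(4/11)*log2(4/11) = 0.530702. H = 0.447169 + 0.527525 + 0.202701 + 0.530702 = 1.7081

1.7081 bits


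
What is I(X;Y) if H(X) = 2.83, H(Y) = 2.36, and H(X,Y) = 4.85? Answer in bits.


I(X;Y) = H(X) + H(Y) - H(X,Y) = 2.83 + 2.36 - 4.85 = 0.34

0.34 bits


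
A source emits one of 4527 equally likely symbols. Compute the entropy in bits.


H = log2(n) = log2(4527) = 12.1443

12.1443 bits


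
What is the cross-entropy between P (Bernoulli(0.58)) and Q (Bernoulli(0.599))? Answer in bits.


H(P,Q) = -p*log2(q) - (1-p)*log2(1-q). -0.58*log2(0.599) = 0.428836; -0.42*log2(0.401) = 0.553697. H(P,Q) = 0.428836 + 0.553697 = 0.9825

0.9825 bits


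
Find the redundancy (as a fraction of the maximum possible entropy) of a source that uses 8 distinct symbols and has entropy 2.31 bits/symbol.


H_max = log2(K) = log2(8) = 3.0 bits/symbol. Redundancy = 1 - H/H_max = 1 - 2.31/3.0 = 1 - 0.77 = 0.23

0.23


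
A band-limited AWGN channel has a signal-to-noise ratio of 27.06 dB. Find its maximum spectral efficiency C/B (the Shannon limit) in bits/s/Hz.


SNR_linear = 10^(27.06/10) = 508.1594; C/B = log2(1 + SNR_linear) = log2(1 + 508.1594) = 8.992

8.992 bits/s/Hz


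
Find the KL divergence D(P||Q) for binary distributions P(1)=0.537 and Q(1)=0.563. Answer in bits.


KL = p*log2(p/q) + (1-p)*log2((1-p)/(1-q)) = 0.537*log2(0.537/0.563) + 0.463*log2(0.463/0.437) = 0.002

0.002 bits


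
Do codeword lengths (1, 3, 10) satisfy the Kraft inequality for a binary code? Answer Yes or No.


Kraft sum = sum(2^(-l_i)) = 0.626, need <= 1. Result: satisfied (a binary prefix-free code with these lengths exists)

Yes


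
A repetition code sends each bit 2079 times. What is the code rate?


Rate = k/n = 1/2079

1/2079


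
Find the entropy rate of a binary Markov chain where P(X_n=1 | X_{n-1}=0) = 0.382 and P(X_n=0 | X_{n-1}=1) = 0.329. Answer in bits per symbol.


Stationary distribution: pi_0 = p10/(p01+p10) = 0.4627, pi_1 = 0.5373. Entropy rate H' = pi_0*H(p01) + pi_1*H(p10) = 0.4627*0.9594 + 0.5373*0.9139 = 0.935

0.935 bits/symbol


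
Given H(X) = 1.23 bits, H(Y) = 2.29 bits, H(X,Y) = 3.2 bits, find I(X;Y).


I(X;Y) = H(X) + H(Y) - H(X,Y) = 1.23 + 2.29 - 3.2 = 0.32

0.32 bits


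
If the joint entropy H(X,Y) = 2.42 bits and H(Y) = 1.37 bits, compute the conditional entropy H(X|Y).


H(X|Y) = H(X,Y) - H(Y) = 2.42 - 1.37 = 1.05

1.05 bits


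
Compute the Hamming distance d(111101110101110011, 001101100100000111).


Count differing positions: ^ ^ . . . . . ^ . . . ^ ^ ^ . ^ . . = 7 differences

7


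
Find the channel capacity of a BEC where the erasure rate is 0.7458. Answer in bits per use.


C = 1 - epsilon = 1 - 0.7458 = 0.2542

0.2542 bits


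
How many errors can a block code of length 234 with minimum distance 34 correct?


Correction capability = floor((d-1)/2) = floor((34-1)/2) = 16

16 errors


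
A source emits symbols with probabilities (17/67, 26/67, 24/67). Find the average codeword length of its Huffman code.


Huffman construction (repeatedly merge the two least-probable nodes; each merge adds 1 bit to every symbol beneath it): 17/67 + 24/67 = 41/67; 26/67 + 41/67 = 1. Resulting codeword lengths (in the order the probabilities were given): (2, 1, 2). L_avg = sum(p_i * l_i) = 17/67*2 + 26/67*1 + 24/67*2 = 108/67 = 1.6119

1.6119 bits


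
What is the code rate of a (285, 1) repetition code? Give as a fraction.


Rate = k/n = 1/285

1/285


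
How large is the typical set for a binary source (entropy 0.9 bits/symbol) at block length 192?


log2|A_typical| = nH = 192 * 0.9 = 172.8, so |A_typical| ~ 2^172.8 = 1.042e+52

1.042e+52


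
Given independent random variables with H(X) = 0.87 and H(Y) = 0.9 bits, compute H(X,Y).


For independent variables, H(X,Y) = H(X) + H(Y) = 0.87 + 0.9 = 1.77

1.77 bits


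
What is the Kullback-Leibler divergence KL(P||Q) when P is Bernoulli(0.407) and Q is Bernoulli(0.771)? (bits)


KL = p*log2(p/q) + (1-p)*log2((1-p)/(1-q)) = 0.407*log2(0.407/0.771) + 0.593*log2(0.593/0.229) = 0.4389

0.4389 bits


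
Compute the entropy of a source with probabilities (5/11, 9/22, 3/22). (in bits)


H = -sum(p_i * log2(p_i)). Terms: -(5/11)*log2(5/11) = 0.517047; -(9/22)*log2(9/22) = 0.527525; -(3/22)*log2(3/22) = 0.391973. H = 0.517047 + 0.527525 + 0.391973 = 1.4365

1.4365 bits


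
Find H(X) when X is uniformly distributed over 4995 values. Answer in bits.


H = log2(n) = log2(4995) = 12.2863

12.2863 bits


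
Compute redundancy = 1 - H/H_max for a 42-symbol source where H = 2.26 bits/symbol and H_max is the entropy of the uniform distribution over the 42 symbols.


H_max = log2(K) = log2(42) = 5.3923 bits/symbol. Redundancy = 1 - H/H_max = 1 - 2.26/5.3923 = 1 - 0.4191 = 0.5809

0.5809


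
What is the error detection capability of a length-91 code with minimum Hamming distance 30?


Detection capability = d_min - 1 = 30 - 1 = 29

29 errors


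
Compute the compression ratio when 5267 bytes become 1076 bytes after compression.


Ratio = original / compressed = 5267 / 1076 = 4.895

4.895


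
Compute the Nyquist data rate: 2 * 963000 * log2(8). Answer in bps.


Rate = 2 * B * log2(M) = 2 * 963000 * 3.0 = 5778000.0

5778000.0 bps


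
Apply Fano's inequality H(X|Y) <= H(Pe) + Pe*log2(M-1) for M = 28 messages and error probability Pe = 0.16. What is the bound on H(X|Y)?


H(Pe) = -Pe*log2(Pe) - (1-Pe)*log2(1-Pe) = -0.16*log2(0.16) - 0.84*log2(0.84) = 0.423017 + 0.211293 = 0.6343. Pe*log2(M-1) = 0.16*log2(27) = 0.760782. Bound = H(Pe) + Pe*log2(M-1) = 0.423017 + 0.211293 + 0.760782 = 1.3951

1.3951 bits


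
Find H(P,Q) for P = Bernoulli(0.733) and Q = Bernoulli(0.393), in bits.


H(P,Q) = -p*log2(q) - (1-p)*log2(1-q). -0.733*log2(0.393) = 0.987643; -0.267*log2(0.607) = 0.192302. H(P,Q) = 0.987643 + 0.192302 = 1.1799

1.1799 bits


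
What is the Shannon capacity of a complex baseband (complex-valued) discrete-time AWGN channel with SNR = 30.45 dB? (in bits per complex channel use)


SNR_linear = 10^(30.45/10) = 1109.1748; C = log2(1 + SNR_linear) = log2(1 + 1109.1748) = 10.1166

10.1166 bits/channel use


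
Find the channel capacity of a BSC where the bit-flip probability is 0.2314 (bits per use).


H(p) = -p*log2(p) - (1-p)*log2(1-p) = -0.2314*log2(0.2314) - 0.7686*log2(0.7686) = 0.488610 + 0.291834 = 0.7804. C = 1 - H(p) = 1 - 0.7804 = 0.2196

0.2196 bits


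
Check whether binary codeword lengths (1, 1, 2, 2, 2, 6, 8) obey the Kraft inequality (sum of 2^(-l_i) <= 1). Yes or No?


Kraft sum = sum(2^(-l_i)) = 1.7695, need <= 1. Result: violated (a binary prefix-free code with these lengths cannot exist)

No


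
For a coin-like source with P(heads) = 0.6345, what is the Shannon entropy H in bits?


H = -p*log2(p) - (1-p)*log2(1-p). -0.6345*log2(0.6345) = 0.416427; -0.3655*log2(0.3655) = 0.530727. H = 0.416427 + 0.530727 = 0.9472

0.9472 bits


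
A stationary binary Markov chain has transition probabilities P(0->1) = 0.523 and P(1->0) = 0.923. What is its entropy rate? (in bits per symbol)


Stationary distribution: pi_0 = p10/(p01+p10) = 0.6383, pi_1 = 0.3617. Entropy rate H' = pi_0*H(p01) + pi_1*H(p10) = 0.6383*0.9985 + 0.3617*0.3915 = 0.7789

0.7789 bits/symbol


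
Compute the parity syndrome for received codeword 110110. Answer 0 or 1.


Syndrome = XOR of all bits = 1 XOR 1 XOR 0 XOR 1 XOR 1 XOR 0 = 0

0


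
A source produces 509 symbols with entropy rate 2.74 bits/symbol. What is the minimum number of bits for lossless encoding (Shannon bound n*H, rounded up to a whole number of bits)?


Minimum bits >= n * H = 509 * 2.74 = 1394.66, rounded up to a whole number of bits = 1395

1395 bits


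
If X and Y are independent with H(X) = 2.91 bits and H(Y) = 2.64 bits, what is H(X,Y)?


For independent variables, H(X,Y) = H(X) + H(Y) = 2.91 + 2.64 = 5.55

5.55 bits


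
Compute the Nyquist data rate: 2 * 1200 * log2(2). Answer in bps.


Rate = 2 * B * log2(M) = 2 * 1200 * 1.0 = 2400.0

2400.0 bps


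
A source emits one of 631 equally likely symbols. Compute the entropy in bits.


H = log2(n) = log2(631) = 9.3015

9.3015 bits


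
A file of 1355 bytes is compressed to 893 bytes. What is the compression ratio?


Ratio = original / compressed = 1355 / 893 = 1.5174

1.5174


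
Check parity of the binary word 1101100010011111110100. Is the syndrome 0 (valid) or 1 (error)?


Syndrome = XOR of all bits = 1 XOR 1 XOR 0 XOR 1 XOR 1 XOR 0 XOR 0 XOR 0 XOR 1 XOR 0 XOR 0 XOR 1 XOR 1 XOR 1 XOR 1 XOR 1 XOR 1 XOR 1 XOR 0 XOR 1 XOR 0 XOR 0 = 1

1


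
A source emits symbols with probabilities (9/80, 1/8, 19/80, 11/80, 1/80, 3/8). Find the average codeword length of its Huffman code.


Huffman construction (repeatedly merge the two least-probable nodes; each merge adds 1 bit to every symbol beneath it): 1/80 + 9/80 = 1/8; 1/8 + 1/8 = 1/4; 11/80 + 19/80 = 3/8; 1/4 + 3/8 = 5/8; 3/8 + 5/8 = 1. Resulting codeword lengths (in the order the probabilities were given): (4, 3, 2, 2, 4, 2). L_avg = sum(p_i * l_i) = 9/80*4 + 1/8*3 + 19/80*2 + 11/80*2 + 1/80*4 + 3/8*2 = 19/8 = 2.375

2.375 bits


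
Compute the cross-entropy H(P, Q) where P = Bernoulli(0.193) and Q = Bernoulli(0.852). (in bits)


H(P,Q) = -p*log2(q) - (1-p)*log2(1-q). -0.193*log2(0.852) = 0.044597; -0.807*log2(0.148) = 2.224359. H(P,Q) = 0.044597 + 2.224359 = 2.269

2.269 bits


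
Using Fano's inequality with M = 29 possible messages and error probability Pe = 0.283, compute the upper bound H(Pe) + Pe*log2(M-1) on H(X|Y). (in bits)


H(Pe) = -Pe*log2(Pe) - (1-Pe)*log2(1-Pe) = -0.283*log2(0.283) - 0.717*log2(0.717) = 0.515379 + 0.344128 = 0.8595. Pe*log2(M-1) = 0.283*log2(28) = 1.360481. Bound = H(Pe) + Pe*log2(M-1) = 0.515379 + 0.344128 + 1.360481 = 2.22

2.22 bits


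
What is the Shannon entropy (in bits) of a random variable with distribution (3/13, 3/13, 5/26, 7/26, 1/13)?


H = -sum(p_i * log2(p_i)). Terms: -(3/13)*log2(3/13) = 0.488187; -(3/13)*log2(3/13) = 0.488187; -(5/26)*log2(5/26) = 0.457406; -(7/26)*log2(7/26) = 0.509677; -(1/13)*log2(1/13) = 0.284649. H = 0.488187 + 0.488187 + 0.457406 + 0.509677 + 0.284649 = 2.2281

2.2281 bits


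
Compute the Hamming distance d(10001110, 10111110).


Count differing positions: . . ^ ^ . . . . = 2 differences

2


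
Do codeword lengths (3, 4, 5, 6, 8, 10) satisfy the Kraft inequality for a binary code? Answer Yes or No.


Kraft sum = sum(2^(-l_i)) = 0.2393, need <= 1. Result: satisfied (a binary prefix-free code with these lengths exists)

Yes


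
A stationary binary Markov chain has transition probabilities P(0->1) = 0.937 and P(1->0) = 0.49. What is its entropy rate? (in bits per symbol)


Stationary distribution: pi_0 = p10/(p01+p10) = 0.3434, pi_1 = 0.6566. Entropy rate H' = pi_0*H(p01) + pi_1*H(p10) = 0.3434*0.3392 + 0.6566*0.9997 = 0.7729

0.7729 bits/symbol


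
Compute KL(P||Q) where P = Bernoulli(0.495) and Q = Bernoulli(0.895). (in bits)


KL = p*log2(p/q) + (1-p)*log2((1-p)/(1-q)) = 0.495*log2(0.495/0.895) + 0.505*log2(0.505/0.105) = 0.7213

0.7213 bits


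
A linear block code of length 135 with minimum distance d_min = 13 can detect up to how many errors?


Detection capability = d_min - 1 = 13 - 1 = 12

12 errors


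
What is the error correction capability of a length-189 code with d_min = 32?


Correction capability = floor((d-1)/2) = floor((32-1)/2) = 15

15 errors


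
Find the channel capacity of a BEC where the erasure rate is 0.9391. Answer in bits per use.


C = 1 - epsilon = 1 - 0.9391 = 0.0609

0.0609 bits


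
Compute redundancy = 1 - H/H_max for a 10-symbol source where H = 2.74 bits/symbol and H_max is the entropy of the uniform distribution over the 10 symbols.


H_max = log2(K) = log2(10) = 3.3219 bits/symbol. Redundancy = 1 - H/H_max = 1 - 2.74/3.3219 = 1 - 0.8248 = 0.1752

0.1752


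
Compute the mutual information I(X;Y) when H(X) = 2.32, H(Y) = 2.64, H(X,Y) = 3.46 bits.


I(X;Y) = H(X) + H(Y) - H(X,Y) = 2.32 + 2.64 - 3.46 = 1.5

1.5 bits


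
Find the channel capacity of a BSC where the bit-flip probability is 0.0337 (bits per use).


H(p) = -p*log2(p) - (1-p)*log2(1-p) = -0.0337*log2(0.0337) - 0.9663*log2(0.9663) = 0.164830 + 0.047790 = 0.2126. C = 1 - H(p) = 1 - 0.2126 = 0.7874

0.7874 bits


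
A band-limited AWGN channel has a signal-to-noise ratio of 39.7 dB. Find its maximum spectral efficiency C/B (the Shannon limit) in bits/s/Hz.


SNR_linear = 10^(39.7/10) = 9332.543; C/B = log2(1 + SNR_linear) = log2(1 + 9332.543) = 13.1882

13.1882 bits/s/Hz


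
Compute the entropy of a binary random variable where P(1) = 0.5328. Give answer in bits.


H = -p*log2(p) - (1-p)*log2(1-p). -0.5328*log2(0.5328) = 0.483960; -0.4672*log2(0.4672) = 0.512933. H = 0.483960 + 0.512933 = 0.9969

0.9969 bits


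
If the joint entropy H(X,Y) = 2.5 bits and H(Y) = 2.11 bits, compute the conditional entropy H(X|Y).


H(X|Y) = H(X,Y) - H(Y) = 2.5 - 2.11 = 0.39

0.39 bits


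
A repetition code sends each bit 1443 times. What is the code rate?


Rate = k/n = 1/1443

1/1443


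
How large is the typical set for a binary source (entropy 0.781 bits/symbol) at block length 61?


log2|A_typical| = nH = 61 * 0.781 = 47.641, so |A_typical| ~ 2^47.641 = 2.195e+14

2.195e+14


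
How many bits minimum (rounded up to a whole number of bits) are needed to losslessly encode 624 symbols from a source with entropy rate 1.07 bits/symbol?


Minimum bits >= n * H = 624 * 1.07 = 667.68, rounded up to a whole number of bits = 668

668 bits


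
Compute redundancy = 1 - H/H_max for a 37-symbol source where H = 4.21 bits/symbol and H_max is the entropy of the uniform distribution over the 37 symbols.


H_max = log2(K) = log2(37) = 5.2095 bits/symbol. Redundancy = 1 - H/H_max = 1 - 4.21/5.2095 = 1 - 0.8081 = 0.1919

0.1919


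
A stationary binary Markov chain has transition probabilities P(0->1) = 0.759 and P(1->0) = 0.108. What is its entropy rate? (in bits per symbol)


Stationary distribution: pi_0 = p10/(p01+p10) = 0.1246, pi_1 = 0.8754. Entropy rate H' = pi_0*H(p01) + pi_1*H(p10) = 0.1246*0.7967 + 0.8754*0.4939 = 0.5316

0.5316 bits/symbol


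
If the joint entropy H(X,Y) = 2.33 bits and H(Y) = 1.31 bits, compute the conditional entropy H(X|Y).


H(X|Y) = H(X,Y) - H(Y) = 2.33 - 1.31 = 1.02

1.02 bits


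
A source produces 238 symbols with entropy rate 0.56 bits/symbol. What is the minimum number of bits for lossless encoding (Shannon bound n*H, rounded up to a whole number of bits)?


Minimum bits >= n * H = 238 * 0.56 = 133.28, rounded up to a whole number of bits = 134

134 bits


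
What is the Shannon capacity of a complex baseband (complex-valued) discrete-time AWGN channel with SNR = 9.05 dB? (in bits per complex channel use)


SNR_linear = 10^(9.05/10) = 8.0353; C = log2(1 + SNR_linear) = log2(1 + 8.0353) = 3.1756

3.1756 bits/channel use


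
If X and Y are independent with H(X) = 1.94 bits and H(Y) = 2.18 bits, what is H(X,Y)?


For independent variables, H(X,Y) = H(X) + H(Y) = 1.94 + 2.18 = 4.12

4.12 bits


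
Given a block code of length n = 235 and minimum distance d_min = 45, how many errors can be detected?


Detection capability = d_min - 1 = 45 - 1 = 44

44 errors


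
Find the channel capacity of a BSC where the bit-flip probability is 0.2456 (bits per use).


H(p) = -p*log2(p) - (1-p)*log2(1-p) = -0.2456*log2(0.2456) - 0.7544*log2(0.7544) = 0.497492 + 0.306738 = 0.8042. C = 1 - H(p) = 1 - 0.8042 = 0.1958

0.1958 bits


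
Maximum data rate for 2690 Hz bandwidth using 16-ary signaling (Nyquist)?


Rate = 2 * B * log2(M) = 2 * 2690 * 4.0 = 21520.0

21520.0 bps


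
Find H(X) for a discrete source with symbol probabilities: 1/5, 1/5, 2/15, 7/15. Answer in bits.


H = -sum(p_i * log2(p_i)). Terms: -(1/5)*log2(1/5) = 0.464386; -(1/5)*log2(1/5) = 0.464386; -(2/15)*log2(2/15) = 0.387585; -(7/15)*log2(7/15) = 0.513117. H = 0.464386 + 0.464386 + 0.387585 + 0.513117 = 1.8295

1.8295 bits


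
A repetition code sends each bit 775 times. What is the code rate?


Rate = k/n = 1/775

1/775


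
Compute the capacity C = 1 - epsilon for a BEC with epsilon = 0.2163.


C = 1 - epsilon = 1 - 0.2163 = 0.7837

0.7837 bits


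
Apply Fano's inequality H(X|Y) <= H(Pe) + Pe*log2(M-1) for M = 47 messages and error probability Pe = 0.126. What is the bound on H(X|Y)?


H(Pe) = -Pe*log2(Pe) - (1-Pe)*log2(1-Pe) = -0.126*log2(0.126) - 0.874*log2(0.874) = 0.376552 + 0.169814 = 0.5464. Pe*log2(M-1) = 0.126*log2(46) = 0.695969. Bound = H(Pe) + Pe*log2(M-1) = 0.376552 + 0.169814 + 0.695969 = 1.2423

1.2423 bits


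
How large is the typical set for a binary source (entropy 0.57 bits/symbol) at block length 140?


log2|A_typical| = nH = 140 * 0.57 = 79.8, so |A_typical| ~ 2^79.8 = 1.052e+24

1.052e+24


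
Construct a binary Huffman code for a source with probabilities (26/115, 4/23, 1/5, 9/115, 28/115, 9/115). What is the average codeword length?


Huffman construction (repeatedly merge the two least-probable nodes; each merge adds 1 bit to every symbol beneath it): 9/115 + 9/115 = 18/115; 18/115 + 4/23 = 38/115; 1/5 + 26/115 = 49/115; 28/115 + 38/115 = 66/115; 49/115 + 66/115 = 1. Resulting codeword lengths (in the order the probabilities were given): (2, 3, 2, 4, 2, 4). L_avg = sum(p_i * l_i) = 26/115*2 + 4/23*3 + 1/5*2 + 9/115*4 + 28/115*2 + 9/115*4 = 286/115 = 2.487

2.487 bits


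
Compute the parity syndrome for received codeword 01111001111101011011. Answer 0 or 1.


Syndrome = XOR of all bits = 0 XOR 1 XOR 1 XOR 1 XOR 1 XOR 0 XOR 0 XOR 1 XOR 1 XOR 1 XOR 1 XOR 1 XOR 0 XOR 1 XOR 0 XOR 1 XOR 1 XOR 0 XOR 1 XOR 1 = 0

0


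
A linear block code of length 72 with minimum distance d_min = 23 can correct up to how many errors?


Correction capability = floor((d-1)/2) = floor((23-1)/2) = 11

11 errors


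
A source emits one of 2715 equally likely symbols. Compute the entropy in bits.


H = log2(n) = log2(2715) = 11.4067

11.4067 bits


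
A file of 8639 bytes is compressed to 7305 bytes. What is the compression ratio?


Ratio = original / compressed = 8639 / 7305 = 1.1826

1.1826


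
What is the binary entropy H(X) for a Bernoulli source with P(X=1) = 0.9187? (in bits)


H = -p*log2(p) - (1-p)*log2(1-p). -0.9187*log2(0.9187) = 0.112388; -0.0813*log2(0.0813) = 0.294355. H = 0.112388 + 0.294355 = 0.4067

0.4067 bits


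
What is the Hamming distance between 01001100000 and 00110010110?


Count differing positions: . ^ ^ ^ ^ ^ ^ . ^ ^ . = 8 differences

8


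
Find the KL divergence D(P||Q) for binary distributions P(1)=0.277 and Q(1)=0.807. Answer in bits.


KL = p*log2(p/q) + (1-p)*log2((1-p)/(1-q)) = 0.277*log2(0.277/0.807) + 0.723*log2(0.723/0.193) = 0.9503

0.9503 bits


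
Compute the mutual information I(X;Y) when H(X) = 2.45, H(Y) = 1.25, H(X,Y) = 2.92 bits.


I(X;Y) = H(X) + H(Y) - H(X,Y) = 2.45 + 1.25 - 2.92 = 0.78

0.78 bits


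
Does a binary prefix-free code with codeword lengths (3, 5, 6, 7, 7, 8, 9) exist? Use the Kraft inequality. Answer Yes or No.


Kraft sum = sum(2^(-l_i)) = 0.1934, need <= 1. Result: satisfied (a binary prefix-free code with these lengths exists)

Yes


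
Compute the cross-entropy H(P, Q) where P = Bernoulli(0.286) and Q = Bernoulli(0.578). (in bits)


H(P,Q) = -p*log2(q) - (1-p)*log2(1-q). -0.286*log2(0.578) = 0.226186; -0.714*log2(0.422) = 0.888705. H(P,Q) = 0.226186 + 0.888705 = 1.1149

1.1149 bits


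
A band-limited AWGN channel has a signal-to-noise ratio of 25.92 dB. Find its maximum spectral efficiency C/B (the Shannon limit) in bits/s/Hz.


SNR_linear = 10^(25.92/10) = 390.8409; C/B = log2(1 + SNR_linear) = log2(1 + 390.8409) = 8.6141

8.6141 bits/s/Hz


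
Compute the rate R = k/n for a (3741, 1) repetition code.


Rate = k/n = 1/3741

1/3741


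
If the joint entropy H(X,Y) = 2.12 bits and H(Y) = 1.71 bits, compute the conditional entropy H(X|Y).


H(X|Y) = H(X,Y) - H(Y) = 2.12 - 1.71 = 0.41

0.41 bits


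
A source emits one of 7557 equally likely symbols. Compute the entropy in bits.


H = log2(n) = log2(7557) = 12.8836

12.8836 bits


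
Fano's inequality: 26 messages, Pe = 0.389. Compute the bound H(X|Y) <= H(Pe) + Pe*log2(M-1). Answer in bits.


H(Pe) = -Pe*log2(Pe) - (1-Pe)*log2(1-Pe) = -0.389*log2(0.389) - 0.611*log2(0.611) = 0.529879 + 0.434272 = 0.9642. Pe*log2(M-1) = 0.389*log2(25) = 1.806460. Bound = H(Pe) + Pe*log2(M-1) = 0.529879 + 0.434272 + 1.806460 = 2.7706

2.7706 bits


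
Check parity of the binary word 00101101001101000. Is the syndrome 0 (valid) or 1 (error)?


Syndrome = XOR of all bits = 0 XOR 0 XOR 1 XOR 0 XOR 1 XOR 1 XOR 0 XOR 1 XOR 0 XOR 0 XOR 1 XOR 1 XOR 0 XOR 1 XOR 0 XOR 0 XOR 0 = 1

1


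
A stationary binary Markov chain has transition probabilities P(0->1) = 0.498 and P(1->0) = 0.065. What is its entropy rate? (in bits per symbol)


Stationary distribution: pi_0 = p10/(p01+p10) = 0.1155, pi_1 = 0.8845. Entropy rate H' = pi_0*H(p01) + pi_1*H(p10) = 0.1155*1.0 + 0.8845*0.347 = 0.4224

0.4224 bits/symbol


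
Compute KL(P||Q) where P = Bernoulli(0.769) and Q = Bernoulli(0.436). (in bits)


KL = p*log2(p/q) + (1-p)*log2((1-p)/(1-q)) = 0.769*log2(0.769/0.436) + 0.231*log2(0.231/0.564) = 0.3321

0.3321 bits


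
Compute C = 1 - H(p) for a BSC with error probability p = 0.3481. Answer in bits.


H(p) = -p*log2(p) - (1-p)*log2(1-p) = -0.3481*log2(0.3481) - 0.6519*log2(0.6519) = 0.529957 + 0.402403 = 0.9324. C = 1 - H(p) = 1 - 0.9324 = 0.0676

0.0676 bits


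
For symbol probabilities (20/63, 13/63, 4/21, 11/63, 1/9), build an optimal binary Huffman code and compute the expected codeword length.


Huffman construction (repeatedly merge the two least-probable nodes; each merge adds 1 bit to every symbol beneath it): 1/9 + 11/63 = 2/7; 4/21 + 13/63 = 25/63; 2/7 + 20/63 = 38/63; 25/63 + 38/63 = 1. Resulting codeword lengths (in the order the probabilities were given): (2, 2, 2, 3, 3). L_avg = sum(p_i * l_i) = 20/63*2 + 13/63*2 + 4/21*2 + 11/63*3 + 1/9*3 = 16/7 = 2.2857

2.2857 bits


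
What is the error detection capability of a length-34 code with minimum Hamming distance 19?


Detection capability = d_min - 1 = 19 - 1 = 18

18 errors


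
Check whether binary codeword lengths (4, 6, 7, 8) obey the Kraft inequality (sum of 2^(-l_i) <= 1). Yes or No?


Kraft sum = sum(2^(-l_i)) = 0.0898, need <= 1. Result: satisfied (a binary prefix-free code with these lengths exists)

Yes


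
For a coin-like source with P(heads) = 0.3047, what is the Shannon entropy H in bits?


H = -p*log2(p) - (1-p)*log2(1-p). -0.3047*log2(0.3047) = 0.522420; -0.6953*log2(0.6953) = 0.364541. H = 0.522420 + 0.364541 = 0.887

0.887 bits


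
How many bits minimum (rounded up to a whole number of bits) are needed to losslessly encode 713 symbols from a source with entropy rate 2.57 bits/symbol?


Minimum bits >= n * H = 713 * 2.57 = 1832.41, rounded up to a whole number of bits = 1833

1833 bits


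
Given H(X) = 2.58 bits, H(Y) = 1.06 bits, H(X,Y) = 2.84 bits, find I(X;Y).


I(X;Y) = H(X) + H(Y) - H(X,Y) = 2.58 + 1.06 - 2.84 = 0.8

0.8 bits


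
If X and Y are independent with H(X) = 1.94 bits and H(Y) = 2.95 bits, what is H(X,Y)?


For independent variables, H(X,Y) = H(X) + H(Y) = 1.94 + 2.95 = 4.89

4.89 bits


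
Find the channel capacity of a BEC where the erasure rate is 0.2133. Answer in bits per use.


C = 1 - epsilon = 1 - 0.2133 = 0.7867

0.7867 bits


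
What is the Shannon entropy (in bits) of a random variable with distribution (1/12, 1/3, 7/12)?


H = -sum(p_i * log2(p_i)). Terms: -(1/12)*log2(1/12) = 0.298747; -(1/3)*log2(1/3) = 0.528321; -(7/12)*log2(7/12) = 0.453604. H = 0.298747 + 0.528321 + 0.453604 = 1.2807

1.2807 bits


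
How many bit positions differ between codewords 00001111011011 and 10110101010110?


Count differing positions: ^ . ^ ^ ^ . ^ . . . ^ ^ . ^ = 8 differences

8


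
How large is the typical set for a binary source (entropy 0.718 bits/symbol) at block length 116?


log2|A_typical| = nH = 116 * 0.718 = 83.288, so |A_typical| ~ 2^83.288 = 1.181e+25

1.181e+25


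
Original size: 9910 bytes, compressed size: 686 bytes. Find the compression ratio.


Ratio = original / compressed = 9910 / 686 = 14.4461

14.4461


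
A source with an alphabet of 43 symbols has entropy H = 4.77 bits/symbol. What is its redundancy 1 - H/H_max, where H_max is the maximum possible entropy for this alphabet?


H_max = log2(K) = log2(43) = 5.4263 bits/symbol. Redundancy = 1 - H/H_max = 1 - 4.77/5.4263 = 1 - 0.8791 = 0.1209

0.1209
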